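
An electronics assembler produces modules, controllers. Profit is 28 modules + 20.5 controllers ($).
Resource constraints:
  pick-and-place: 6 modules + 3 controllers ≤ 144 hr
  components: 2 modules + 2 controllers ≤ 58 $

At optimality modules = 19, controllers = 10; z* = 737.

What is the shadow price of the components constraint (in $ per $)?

6.5

Both pick-and-place and components are binding at x*.
The binding rows give the dual system: 6·y_pick-and-place + 2·y_components = 28 and 3·y_pick-and-place + 2·y_components = 20.5.
Solving: y_pick-and-place = 2.5, y_components = 6.5.
Shadow price of components = 6.5.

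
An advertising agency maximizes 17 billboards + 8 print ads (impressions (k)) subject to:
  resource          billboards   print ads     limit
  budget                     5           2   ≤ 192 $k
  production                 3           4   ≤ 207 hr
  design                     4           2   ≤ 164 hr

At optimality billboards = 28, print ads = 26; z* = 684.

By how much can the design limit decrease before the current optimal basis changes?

Binding constraints: budget, design. The basis is B = [[5,2],[4,2]] with det 2.
Per unit decrease in design, x* moves by d = (1, -2.5).
The basis stays optimal until print ads reaches 0; allowable decrease = 10.4 hr.

10.4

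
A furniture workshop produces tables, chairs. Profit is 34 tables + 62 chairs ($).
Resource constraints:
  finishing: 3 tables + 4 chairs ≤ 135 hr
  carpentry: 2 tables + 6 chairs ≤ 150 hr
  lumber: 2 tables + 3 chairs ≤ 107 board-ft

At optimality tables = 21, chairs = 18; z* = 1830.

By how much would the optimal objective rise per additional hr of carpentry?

5

Binding: finishing and carpentry. Non-binding: lumber (11 unused).
Slack constraints have shadow price 0 (complementary slackness).
From A_Bᵀ y = c: 3·y_finishing + 2·y_carpentry = 34; 4·y_finishing + 6·y_carpentry = 62.
This yields shadow prices y_finishing = 8, y_carpentry = 5.
Shadow price of carpentry = 5.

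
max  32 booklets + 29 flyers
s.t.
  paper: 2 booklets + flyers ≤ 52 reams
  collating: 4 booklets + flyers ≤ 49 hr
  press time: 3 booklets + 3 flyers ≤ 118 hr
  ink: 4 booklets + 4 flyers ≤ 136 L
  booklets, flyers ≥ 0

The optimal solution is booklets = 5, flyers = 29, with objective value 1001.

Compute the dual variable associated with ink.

7

Binding: collating and ink. Non-binding: paper (13 unused), press time (16 unused).
Slack constraints have shadow price 0 (complementary slackness).
From A_Bᵀ y = c: 4·y_collating + 4·y_ink = 32; 1·y_collating + 4·y_ink = 29.
This yields shadow prices y_collating = 1, y_ink = 7.
Shadow price of ink = 7.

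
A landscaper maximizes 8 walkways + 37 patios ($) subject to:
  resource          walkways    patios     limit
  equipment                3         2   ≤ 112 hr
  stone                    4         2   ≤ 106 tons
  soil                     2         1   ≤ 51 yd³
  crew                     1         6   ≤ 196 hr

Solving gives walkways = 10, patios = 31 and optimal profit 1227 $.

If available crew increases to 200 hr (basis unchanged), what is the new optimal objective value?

At the optimum: equipment uses 92 of 112 (slack = 20); stone uses 102 of 106 (slack = 4); soil uses 51 of 51 (binding); crew uses 196 of 196 (binding).
Slack constraints have shadow price 0 (complementary slackness).
From A_Bᵀ y = c: 2·y_soil + 1·y_crew = 8; 1·y_soil + 6·y_crew = 37.
This yields shadow prices y_soil = 1, y_crew = 6.
Δz = y_crew·Δb = 6 × (4) = 24, so new z* = 1227 + 24 = 1251.

1251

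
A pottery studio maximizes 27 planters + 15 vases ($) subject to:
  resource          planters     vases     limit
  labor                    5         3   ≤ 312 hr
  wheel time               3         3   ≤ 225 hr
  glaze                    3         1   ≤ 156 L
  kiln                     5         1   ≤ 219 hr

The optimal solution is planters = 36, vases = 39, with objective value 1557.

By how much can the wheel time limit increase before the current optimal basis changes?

18

Binding constraints: wheel time, kiln. The basis is B = [[3,3],[5,1]] with det -12.
Per unit increase in wheel time, x* moves by d = (-0.0833, 0.4167).
The basis stays optimal until labor becomes binding; allowable increase = 18 hr.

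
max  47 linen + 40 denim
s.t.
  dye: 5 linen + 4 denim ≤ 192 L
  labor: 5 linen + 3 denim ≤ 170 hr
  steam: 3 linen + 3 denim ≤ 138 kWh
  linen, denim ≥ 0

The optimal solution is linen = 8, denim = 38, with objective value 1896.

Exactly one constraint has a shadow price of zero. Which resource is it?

dye: 192/192 (binding)
labor: 154/170 (slack 16)
steam: 138/138 (binding)
By complementary slackness, a constraint with positive slack has shadow price 0 → labor.

labor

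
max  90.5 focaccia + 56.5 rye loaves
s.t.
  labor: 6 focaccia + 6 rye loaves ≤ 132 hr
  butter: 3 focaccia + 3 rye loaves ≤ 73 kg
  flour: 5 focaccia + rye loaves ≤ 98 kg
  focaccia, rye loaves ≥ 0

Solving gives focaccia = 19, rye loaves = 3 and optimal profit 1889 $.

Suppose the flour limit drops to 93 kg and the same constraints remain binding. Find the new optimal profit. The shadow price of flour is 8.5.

1846.5

Δb = -5, so new z* = 1889 + (8.5)·(-5) = 1889 − 42.5 = 1846.5.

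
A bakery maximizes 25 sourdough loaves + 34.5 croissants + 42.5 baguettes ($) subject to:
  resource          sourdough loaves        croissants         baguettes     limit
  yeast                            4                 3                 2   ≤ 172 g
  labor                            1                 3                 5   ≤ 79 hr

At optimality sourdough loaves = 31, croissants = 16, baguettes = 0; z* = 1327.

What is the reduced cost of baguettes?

Check each constraint at x*: yeast 172/172 (tight); labor 79/79 (tight).
From A_Bᵀ y = c: 4·y_yeast + 1·y_labor = 25; 3·y_yeast + 3·y_labor = 34.5.
Solving: y_yeast = 4.5, y_labor = 7.
Reduced cost of baguettes: c₃ − yᵀa₃ = 42.5 − (4.5·2 + 7·5) = 42.5 − 44 = -1.5.

-1.5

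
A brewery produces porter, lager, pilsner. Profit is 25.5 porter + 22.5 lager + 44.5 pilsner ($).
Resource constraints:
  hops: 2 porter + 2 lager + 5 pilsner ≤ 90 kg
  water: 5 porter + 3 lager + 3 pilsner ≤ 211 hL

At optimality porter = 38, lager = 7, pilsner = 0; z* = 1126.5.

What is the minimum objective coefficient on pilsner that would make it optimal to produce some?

Check each constraint at x*: hops 90/90 (tight); water 211/211 (tight).
Dual feasibility on the basic columns requires 2·y_hops + 5·y_water = 25.5, 2·y_hops + 3·y_water = 22.5.
→ y_hops = 9 and y_water = 1.5.
pilsner enters the basis when its profit ≥ yᵀa₃ = 9·5 + 1.5·3 = 49.5.

49.5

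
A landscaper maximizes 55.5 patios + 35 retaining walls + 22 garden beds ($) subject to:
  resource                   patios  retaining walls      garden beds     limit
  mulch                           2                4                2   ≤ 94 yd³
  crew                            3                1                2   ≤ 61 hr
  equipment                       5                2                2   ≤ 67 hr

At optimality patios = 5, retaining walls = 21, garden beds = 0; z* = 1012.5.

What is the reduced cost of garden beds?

-5

Binding: mulch and equipment. Non-binding: crew (25 unused).
Slack constraints have shadow price 0 (complementary slackness).
Dual feasibility on the basic columns requires 2·y_mulch + 5·y_equipment = 55.5, 4·y_mulch + 2·y_equipment = 35.
Solving: y_mulch = 4, y_equipment = 9.5.
Reduced cost of garden beds: c₃ − yᵀa₃ = 22 − (4·2 + 9.5·2) = 22 − 27 = -5.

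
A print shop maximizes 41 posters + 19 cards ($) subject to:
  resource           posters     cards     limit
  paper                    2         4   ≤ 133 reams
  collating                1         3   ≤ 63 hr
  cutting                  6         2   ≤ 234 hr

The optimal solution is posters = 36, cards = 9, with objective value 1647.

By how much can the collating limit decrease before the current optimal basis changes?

Binding constraints: collating, cutting. The basis is B = [[1,3],[6,2]] with det -16.
Per unit decrease in collating, x* moves by d = (0.125, -0.375).
The basis stays optimal until cards reaches 0; allowable decrease = 24 hr.

24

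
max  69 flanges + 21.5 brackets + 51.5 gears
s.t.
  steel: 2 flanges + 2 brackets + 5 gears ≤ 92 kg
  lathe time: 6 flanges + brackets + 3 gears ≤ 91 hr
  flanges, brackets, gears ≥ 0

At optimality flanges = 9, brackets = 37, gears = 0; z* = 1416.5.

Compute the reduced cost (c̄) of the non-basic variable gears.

Both steel and lathe time are binding at x*.
From A_Bᵀ y = c: 2·y_steel + 6·y_lathe time = 69; 2·y_steel + 1·y_lathe time = 21.5.
This yields shadow prices y_steel = 6, y_lathe time = 9.5.
Reduced cost of gears: c₃ − yᵀa₃ = 51.5 − (6·5 + 9.5·3) = 51.5 − 58.5 = -7.

-7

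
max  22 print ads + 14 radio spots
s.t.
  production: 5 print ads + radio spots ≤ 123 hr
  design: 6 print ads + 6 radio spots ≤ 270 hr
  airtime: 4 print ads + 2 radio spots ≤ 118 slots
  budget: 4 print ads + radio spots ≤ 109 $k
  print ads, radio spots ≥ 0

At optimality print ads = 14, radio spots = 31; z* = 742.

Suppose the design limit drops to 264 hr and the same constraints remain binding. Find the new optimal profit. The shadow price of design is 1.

736

Δb = -6, so new z* = 742 + (1)·(-6) = 742 − 6 = 736.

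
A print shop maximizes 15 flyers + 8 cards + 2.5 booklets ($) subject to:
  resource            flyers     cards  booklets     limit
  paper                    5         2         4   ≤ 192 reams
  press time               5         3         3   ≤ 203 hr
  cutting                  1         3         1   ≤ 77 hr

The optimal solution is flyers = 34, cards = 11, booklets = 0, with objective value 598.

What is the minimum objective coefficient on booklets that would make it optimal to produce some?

10

Binding: paper and press time. Non-binding: cutting (10 unused).
Slack constraints have shadow price 0 (complementary slackness).
Dual feasibility on the basic columns requires 5·y_paper + 5·y_press time = 15, 2·y_paper + 3·y_press time = 8.
Solving: y_paper = 1, y_press time = 2.
booklets enters the basis when its profit ≥ yᵀa₃ = 1·4 + 2·3 = 10.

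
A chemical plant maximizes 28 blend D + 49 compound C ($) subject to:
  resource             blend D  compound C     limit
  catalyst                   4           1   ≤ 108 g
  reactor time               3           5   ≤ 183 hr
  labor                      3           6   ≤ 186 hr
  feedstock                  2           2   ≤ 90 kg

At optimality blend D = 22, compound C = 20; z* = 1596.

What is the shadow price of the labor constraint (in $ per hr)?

8

At the optimum: catalyst uses 108 of 108 (binding); reactor time uses 166 of 183 (slack = 17); labor uses 186 of 186 (binding); feedstock uses 84 of 90 (slack = 6).
Since reactor time, feedstock are not tight, their duals are 0.
The binding rows give the dual system: 4·y_catalyst + 3·y_labor = 28 and 1·y_catalyst + 6·y_labor = 49.
This yields shadow prices y_catalyst = 1, y_labor = 8.
Shadow price of labor = 8.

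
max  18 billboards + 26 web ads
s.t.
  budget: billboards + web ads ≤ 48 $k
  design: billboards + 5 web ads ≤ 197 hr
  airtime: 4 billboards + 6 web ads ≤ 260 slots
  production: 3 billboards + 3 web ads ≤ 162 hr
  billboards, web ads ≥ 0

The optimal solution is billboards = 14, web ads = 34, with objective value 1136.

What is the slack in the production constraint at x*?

production used = 3·14 + 3·34 = 144; slack = 162 − 144 = 18.

18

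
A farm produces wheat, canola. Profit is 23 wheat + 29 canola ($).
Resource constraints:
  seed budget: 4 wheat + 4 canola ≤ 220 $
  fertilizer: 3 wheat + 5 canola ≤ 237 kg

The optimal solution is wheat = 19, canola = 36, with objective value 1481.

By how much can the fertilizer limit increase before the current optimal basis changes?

38

Binding constraints: seed budget, fertilizer. The basis is B = [[4,4],[3,5]] with det 8.
Per unit increase in fertilizer, x* moves by d = (-0.5, 0.5).
The basis stays optimal until wheat reaches 0; allowable increase = 38 kg.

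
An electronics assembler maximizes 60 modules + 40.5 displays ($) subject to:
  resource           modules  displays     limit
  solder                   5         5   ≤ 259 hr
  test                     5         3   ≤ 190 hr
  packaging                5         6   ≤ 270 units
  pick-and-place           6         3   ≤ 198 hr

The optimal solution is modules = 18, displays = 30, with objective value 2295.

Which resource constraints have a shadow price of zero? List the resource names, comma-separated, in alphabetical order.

solder, test

solder: 240/259 (slack 19)
test: 180/190 (slack 10)
packaging: 270/270 (binding)
pick-and-place: 198/198 (binding)
By complementary slackness, a constraint with positive slack has shadow price 0 → solder, test.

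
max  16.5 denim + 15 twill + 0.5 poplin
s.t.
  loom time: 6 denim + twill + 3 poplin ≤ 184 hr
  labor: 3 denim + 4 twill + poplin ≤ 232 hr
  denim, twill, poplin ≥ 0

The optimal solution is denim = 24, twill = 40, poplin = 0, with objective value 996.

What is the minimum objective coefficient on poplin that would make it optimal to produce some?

6.5

Check each constraint at x*: loom time 184/184 (tight); labor 232/232 (tight).
Dual feasibility on the basic columns requires 6·y_loom time + 3·y_labor = 16.5, 1·y_loom time + 4·y_labor = 15.
This yields shadow prices y_loom time = 1, y_labor = 3.5.
poplin enters the basis when its profit ≥ yᵀa₃ = 1·3 + 3.5·1 = 6.5.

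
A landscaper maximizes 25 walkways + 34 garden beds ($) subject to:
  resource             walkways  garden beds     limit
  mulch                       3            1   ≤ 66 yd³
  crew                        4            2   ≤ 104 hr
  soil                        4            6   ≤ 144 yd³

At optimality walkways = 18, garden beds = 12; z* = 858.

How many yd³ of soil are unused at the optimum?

soil used = 4·18 + 6·12 = 144; slack = 144 − 144 = 0.

0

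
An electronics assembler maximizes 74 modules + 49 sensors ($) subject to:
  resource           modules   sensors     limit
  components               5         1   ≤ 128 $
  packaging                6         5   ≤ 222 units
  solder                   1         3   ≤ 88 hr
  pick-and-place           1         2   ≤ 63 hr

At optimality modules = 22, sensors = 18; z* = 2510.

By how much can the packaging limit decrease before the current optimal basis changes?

Binding constraints: components, packaging. The basis is B = [[5,1],[6,5]] with det 19.
Per unit decrease in packaging, x* moves by d = (0.0526, -0.2632).
The basis stays optimal until sensors reaches 0; allowable decrease = 68.4 units.

68.4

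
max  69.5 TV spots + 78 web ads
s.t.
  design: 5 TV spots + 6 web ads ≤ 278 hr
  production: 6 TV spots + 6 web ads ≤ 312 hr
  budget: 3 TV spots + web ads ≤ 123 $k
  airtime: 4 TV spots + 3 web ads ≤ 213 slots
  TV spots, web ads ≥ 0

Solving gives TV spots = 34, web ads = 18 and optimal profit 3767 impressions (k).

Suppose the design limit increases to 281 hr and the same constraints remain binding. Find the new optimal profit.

At the optimum: design uses 278 of 278 (binding); production uses 312 of 312 (binding); budget uses 120 of 123 (slack = 3); airtime uses 190 of 213 (slack = 23).
Since budget, airtime are not tight, their duals are 0.
The binding rows give the dual system: 5·y_design + 6·y_production = 69.5 and 6·y_design + 6·y_production = 78.
→ y_design = 8.5 and y_production = 4.5.
Δz = y_design·Δb = 8.5 × (3) = 25.5, so new z* = 3767 + 25.5 = 3792.5.

3792.5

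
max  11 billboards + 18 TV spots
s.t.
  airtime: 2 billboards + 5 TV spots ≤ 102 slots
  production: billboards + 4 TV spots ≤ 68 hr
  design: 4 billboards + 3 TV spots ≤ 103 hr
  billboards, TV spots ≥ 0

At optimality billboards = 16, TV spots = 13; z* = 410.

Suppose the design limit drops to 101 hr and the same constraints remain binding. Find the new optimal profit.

Check each constraint at x*: airtime 97/102 (slack 5); production 68/68 (tight); design 103/103 (tight).
Slack constraints have shadow price 0 (complementary slackness).
The binding rows give the dual system: 1·y_production + 4·y_design = 11 and 4·y_production + 3·y_design = 18.
Solving: y_production = 3, y_design = 2.
Δz = y_design·Δb = 2 × (-2) = -4, so new z* = 410 − 4 = 406.

406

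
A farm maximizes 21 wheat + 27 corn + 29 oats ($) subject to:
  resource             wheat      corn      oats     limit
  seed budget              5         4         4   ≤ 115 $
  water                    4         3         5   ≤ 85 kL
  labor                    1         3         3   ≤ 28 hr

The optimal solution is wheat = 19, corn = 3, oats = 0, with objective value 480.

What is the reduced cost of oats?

-6

Check each constraint at x*: seed budget 107/115 (slack 8); water 85/85 (tight); labor 28/28 (tight).
Slack constraints have shadow price 0 (complementary slackness).
The binding rows give the dual system: 4·y_water + 1·y_labor = 21 and 3·y_water + 3·y_labor = 27.
→ y_water = 4 and y_labor = 5.
Reduced cost of oats: c₃ − yᵀa₃ = 29 − (4·5 + 5·3) = 29 − 35 = -6.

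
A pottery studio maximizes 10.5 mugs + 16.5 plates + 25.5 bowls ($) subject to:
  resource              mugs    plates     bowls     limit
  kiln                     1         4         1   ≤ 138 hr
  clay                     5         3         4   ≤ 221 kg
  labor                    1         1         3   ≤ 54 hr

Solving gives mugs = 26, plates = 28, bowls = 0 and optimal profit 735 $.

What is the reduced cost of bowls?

-2

At the optimum: kiln uses 138 of 138 (binding); clay uses 214 of 221 (slack = 7); labor uses 54 of 54 (binding).
By complementary slackness, y = 0 for the non-binding constraint.
The binding rows give the dual system: 1·y_kiln + 1·y_labor = 10.5 and 4·y_kiln + 1·y_labor = 16.5.
This yields shadow prices y_kiln = 2, y_labor = 8.5.
Reduced cost of bowls: c₃ − yᵀa₃ = 25.5 − (2·1 + 8.5·3) = 25.5 − 27.5 = -2.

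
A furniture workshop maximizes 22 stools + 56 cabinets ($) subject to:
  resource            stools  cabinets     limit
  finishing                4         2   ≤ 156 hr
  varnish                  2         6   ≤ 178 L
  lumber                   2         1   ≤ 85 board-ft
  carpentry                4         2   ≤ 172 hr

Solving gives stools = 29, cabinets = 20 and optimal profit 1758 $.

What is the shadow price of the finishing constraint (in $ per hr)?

1

Binding: finishing and varnish. Non-binding: lumber (7 unused), carpentry (16 unused).
Slack constraints have shadow price 0 (complementary slackness).
From A_Bᵀ y = c: 4·y_finishing + 2·y_varnish = 22; 2·y_finishing + 6·y_varnish = 56.
This yields shadow prices y_finishing = 1, y_varnish = 9.
Shadow price of finishing = 1.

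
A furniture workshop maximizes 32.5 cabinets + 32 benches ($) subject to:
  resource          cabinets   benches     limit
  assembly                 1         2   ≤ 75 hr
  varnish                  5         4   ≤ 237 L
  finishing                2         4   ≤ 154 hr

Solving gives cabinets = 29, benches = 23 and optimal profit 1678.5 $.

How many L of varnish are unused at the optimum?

varnish used = 5·29 + 4·23 = 237; slack = 237 − 237 = 0.

0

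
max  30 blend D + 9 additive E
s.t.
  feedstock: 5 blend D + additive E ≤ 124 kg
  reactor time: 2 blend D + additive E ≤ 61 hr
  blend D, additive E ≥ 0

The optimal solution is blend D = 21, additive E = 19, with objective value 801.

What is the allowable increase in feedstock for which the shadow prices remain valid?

Binding constraints: feedstock, reactor time. The basis is B = [[5,1],[2,1]] with det 3.
Per unit increase in feedstock, x* moves by d = (0.3333, -0.6667).
The basis stays optimal until additive E reaches 0; allowable increase = 28.5 kg.

28.5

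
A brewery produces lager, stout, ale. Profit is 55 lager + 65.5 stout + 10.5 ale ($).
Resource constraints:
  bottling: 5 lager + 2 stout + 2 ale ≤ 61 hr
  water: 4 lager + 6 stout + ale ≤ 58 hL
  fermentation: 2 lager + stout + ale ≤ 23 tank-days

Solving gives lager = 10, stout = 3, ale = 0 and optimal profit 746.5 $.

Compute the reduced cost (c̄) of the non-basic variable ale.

-7.5

At the optimum: bottling uses 56 of 61 (slack = 5); water uses 58 of 58 (binding); fermentation uses 23 of 23 (binding).
Slack constraints have shadow price 0 (complementary slackness).
The binding rows give the dual system: 4·y_water + 2·y_fermentation = 55 and 6·y_water + 1·y_fermentation = 65.5.
This yields shadow prices y_water = 9.5, y_fermentation = 8.5.
Reduced cost of ale: c₃ − yᵀa₃ = 10.5 − (9.5·1 + 8.5·1) = 10.5 − 18 = -7.5.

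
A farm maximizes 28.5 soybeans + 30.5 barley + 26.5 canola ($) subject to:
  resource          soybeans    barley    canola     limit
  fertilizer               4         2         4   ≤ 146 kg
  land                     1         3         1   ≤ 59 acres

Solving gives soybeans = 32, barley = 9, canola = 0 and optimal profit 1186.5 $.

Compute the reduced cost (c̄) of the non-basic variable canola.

At the optimum: fertilizer uses 146 of 146 (binding); land uses 59 of 59 (binding).
Dual feasibility on the basic columns requires 4·y_fertilizer + 1·y_land = 28.5, 2·y_fertilizer + 3·y_land = 30.5.
Solving: y_fertilizer = 5.5, y_land = 6.5.
Reduced cost of canola: c₃ − yᵀa₃ = 26.5 − (5.5·4 + 6.5·1) = 26.5 − 28.5 = -2.

-2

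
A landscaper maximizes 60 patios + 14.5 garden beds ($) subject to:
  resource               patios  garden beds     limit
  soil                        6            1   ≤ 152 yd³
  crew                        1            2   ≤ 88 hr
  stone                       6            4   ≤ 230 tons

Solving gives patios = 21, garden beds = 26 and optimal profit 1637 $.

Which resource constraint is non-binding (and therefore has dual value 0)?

soil: 152/152 (binding)
crew: 73/88 (slack 15)
stone: 230/230 (binding)
By complementary slackness, a constraint with positive slack has shadow price 0 → crew.

crew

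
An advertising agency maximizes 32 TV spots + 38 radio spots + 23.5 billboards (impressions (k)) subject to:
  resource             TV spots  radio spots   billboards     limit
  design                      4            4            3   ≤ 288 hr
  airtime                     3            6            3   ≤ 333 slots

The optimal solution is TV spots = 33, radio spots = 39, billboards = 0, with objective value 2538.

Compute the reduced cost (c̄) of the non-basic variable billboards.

At the optimum: design uses 288 of 288 (binding); airtime uses 333 of 333 (binding).
The binding rows give the dual system: 4·y_design + 3·y_airtime = 32 and 4·y_design + 6·y_airtime = 38.
This yields shadow prices y_design = 6.5, y_airtime = 2.
Reduced cost of billboards: c₃ − yᵀa₃ = 23.5 − (6.5·3 + 2·3) = 23.5 − 25.5 = -2.

-2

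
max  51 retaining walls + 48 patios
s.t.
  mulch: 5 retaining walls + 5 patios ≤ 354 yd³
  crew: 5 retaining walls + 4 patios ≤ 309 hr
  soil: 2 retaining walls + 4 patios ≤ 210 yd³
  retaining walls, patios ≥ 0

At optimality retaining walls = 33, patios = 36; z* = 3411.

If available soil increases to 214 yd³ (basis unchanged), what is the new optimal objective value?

3423

Binding: crew and soil. Non-binding: mulch (9 unused).
Since mulch is not tight, its dual is 0.
From A_Bᵀ y = c: 5·y_crew + 2·y_soil = 51; 4·y_crew + 4·y_soil = 48.
→ y_crew = 9 and y_soil = 3.
Δz = y_soil·Δb = 3 × (4) = 12, so new z* = 3411 + 12 = 3423.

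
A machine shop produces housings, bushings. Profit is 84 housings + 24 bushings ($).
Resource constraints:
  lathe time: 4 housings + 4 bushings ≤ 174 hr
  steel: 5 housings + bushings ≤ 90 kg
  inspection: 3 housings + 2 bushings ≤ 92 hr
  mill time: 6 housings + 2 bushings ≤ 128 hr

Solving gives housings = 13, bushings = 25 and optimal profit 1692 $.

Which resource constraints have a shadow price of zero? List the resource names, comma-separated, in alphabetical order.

inspection, lathe time

lathe time: 152/174 (slack 22)
steel: 90/90 (binding)
inspection: 89/92 (slack 3)
mill time: 128/128 (binding)
By complementary slackness, a constraint with positive slack has shadow price 0 → inspection, lathe time.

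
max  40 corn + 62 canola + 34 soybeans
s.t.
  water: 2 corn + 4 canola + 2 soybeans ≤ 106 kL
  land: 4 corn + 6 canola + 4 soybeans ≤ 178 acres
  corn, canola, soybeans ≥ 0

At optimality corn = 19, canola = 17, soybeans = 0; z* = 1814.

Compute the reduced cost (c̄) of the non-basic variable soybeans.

-6

Check each constraint at x*: water 106/106 (tight); land 178/178 (tight).
The binding rows give the dual system: 2·y_water + 4·y_land = 40 and 4·y_water + 6·y_land = 62.
This yields shadow prices y_water = 2, y_land = 9.
Reduced cost of soybeans: c₃ − yᵀa₃ = 34 − (2·2 + 9·4) = 34 − 40 = -6.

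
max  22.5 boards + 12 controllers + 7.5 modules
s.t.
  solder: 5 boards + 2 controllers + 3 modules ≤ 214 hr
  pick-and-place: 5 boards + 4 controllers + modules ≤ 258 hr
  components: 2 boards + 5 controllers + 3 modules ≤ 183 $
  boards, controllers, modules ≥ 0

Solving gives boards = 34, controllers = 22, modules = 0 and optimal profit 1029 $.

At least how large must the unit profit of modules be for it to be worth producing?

10.5

Binding: solder and pick-and-place. Non-binding: components (5 unused).
Since components is not tight, its dual is 0.
From A_Bᵀ y = c: 5·y_solder + 5·y_pick-and-place = 22.5; 2·y_solder + 4·y_pick-and-place = 12.
This yields shadow prices y_solder = 3, y_pick-and-place = 1.5.
modules enters the basis when its profit ≥ yᵀa₃ = 3·3 + 1.5·1 = 10.5.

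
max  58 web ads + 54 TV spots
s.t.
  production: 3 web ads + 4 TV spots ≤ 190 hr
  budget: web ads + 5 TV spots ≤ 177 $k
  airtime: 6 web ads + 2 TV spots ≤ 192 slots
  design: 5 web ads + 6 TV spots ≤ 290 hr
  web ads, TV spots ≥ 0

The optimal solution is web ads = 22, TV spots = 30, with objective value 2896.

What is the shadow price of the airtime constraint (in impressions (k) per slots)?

3

Check each constraint at x*: production 186/190 (slack 4); budget 172/177 (slack 5); airtime 192/192 (tight); design 290/290 (tight).
Slack constraints have shadow price 0 (complementary slackness).
The binding rows give the dual system: 6·y_airtime + 5·y_design = 58 and 2·y_airtime + 6·y_design = 54.
→ y_airtime = 3 and y_design = 8.
Shadow price of airtime = 3.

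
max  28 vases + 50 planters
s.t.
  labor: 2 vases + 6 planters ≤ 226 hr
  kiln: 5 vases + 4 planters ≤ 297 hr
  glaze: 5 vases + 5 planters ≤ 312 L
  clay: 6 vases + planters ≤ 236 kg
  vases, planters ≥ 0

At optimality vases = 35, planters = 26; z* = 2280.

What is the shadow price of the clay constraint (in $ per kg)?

At the optimum: labor uses 226 of 226 (binding); kiln uses 279 of 297 (slack = 18); glaze uses 305 of 312 (slack = 7); clay uses 236 of 236 (binding).
Since kiln, glaze are not tight, their duals are 0.
Dual feasibility on the basic columns requires 2·y_labor + 6·y_clay = 28, 6·y_labor + 1·y_clay = 50.
Solving: y_labor = 8, y_clay = 2.
Shadow price of clay = 2.

2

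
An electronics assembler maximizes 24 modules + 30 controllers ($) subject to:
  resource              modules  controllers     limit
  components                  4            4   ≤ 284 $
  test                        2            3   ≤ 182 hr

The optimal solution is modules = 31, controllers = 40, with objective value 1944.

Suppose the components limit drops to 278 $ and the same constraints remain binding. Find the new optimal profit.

1926

Check each constraint at x*: components 284/284 (tight); test 182/182 (tight).
The binding rows give the dual system: 4·y_components + 2·y_test = 24 and 4·y_components + 3·y_test = 30.
This yields shadow prices y_components = 3, y_test = 6.
Δz = y_components·Δb = 3 × (-6) = -18, so new z* = 1944 − 18 = 1926.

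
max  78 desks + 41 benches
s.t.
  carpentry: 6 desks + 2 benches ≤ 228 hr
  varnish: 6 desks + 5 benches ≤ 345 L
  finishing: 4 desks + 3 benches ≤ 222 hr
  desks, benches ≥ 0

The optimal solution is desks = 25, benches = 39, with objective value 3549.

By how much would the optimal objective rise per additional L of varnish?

Check each constraint at x*: carpentry 228/228 (tight); varnish 345/345 (tight); finishing 217/222 (slack 5).
Since finishing is not tight, its dual is 0.
The binding rows give the dual system: 6·y_carpentry + 6·y_varnish = 78 and 2·y_carpentry + 5·y_varnish = 41.
→ y_carpentry = 8 and y_varnish = 5.
Shadow price of varnish = 5.

5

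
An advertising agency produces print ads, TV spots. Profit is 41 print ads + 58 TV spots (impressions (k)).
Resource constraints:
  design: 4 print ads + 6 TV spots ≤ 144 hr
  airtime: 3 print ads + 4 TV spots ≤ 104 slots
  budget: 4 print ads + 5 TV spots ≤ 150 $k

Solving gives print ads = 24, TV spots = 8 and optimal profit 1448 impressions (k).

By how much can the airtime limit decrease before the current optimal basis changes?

Binding constraints: design, airtime. The basis is B = [[4,6],[3,4]] with det -2.
Per unit decrease in airtime, x* moves by d = (-3, 2).
The basis stays optimal until print ads reaches 0; allowable decrease = 8 slots.

8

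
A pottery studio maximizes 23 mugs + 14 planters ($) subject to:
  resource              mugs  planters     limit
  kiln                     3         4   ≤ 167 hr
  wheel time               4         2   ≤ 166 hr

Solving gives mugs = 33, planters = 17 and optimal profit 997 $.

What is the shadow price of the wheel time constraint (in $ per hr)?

At the optimum: kiln uses 167 of 167 (binding); wheel time uses 166 of 166 (binding).
From A_Bᵀ y = c: 3·y_kiln + 4·y_wheel time = 23; 4·y_kiln + 2·y_wheel time = 14.
This yields shadow prices y_kiln = 1, y_wheel time = 5.
Shadow price of wheel time = 5.

5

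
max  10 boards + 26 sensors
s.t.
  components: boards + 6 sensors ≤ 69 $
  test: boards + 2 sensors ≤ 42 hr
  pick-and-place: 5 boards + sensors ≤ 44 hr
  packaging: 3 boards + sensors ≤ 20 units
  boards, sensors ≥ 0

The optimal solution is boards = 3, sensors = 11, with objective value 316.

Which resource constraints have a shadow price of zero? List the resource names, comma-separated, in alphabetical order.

components: 69/69 (binding)
test: 25/42 (slack 17)
pick-and-place: 26/44 (slack 18)
packaging: 20/20 (binding)
By complementary slackness, a constraint with positive slack has shadow price 0 → pick-and-place, test.

pick-and-place, test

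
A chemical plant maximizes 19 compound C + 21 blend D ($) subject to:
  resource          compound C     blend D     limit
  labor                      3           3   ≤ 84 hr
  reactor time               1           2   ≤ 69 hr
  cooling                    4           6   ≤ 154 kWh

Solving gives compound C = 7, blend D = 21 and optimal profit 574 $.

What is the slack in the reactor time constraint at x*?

20

reactor time used = 1·7 + 2·21 = 49; slack = 69 − 49 = 20.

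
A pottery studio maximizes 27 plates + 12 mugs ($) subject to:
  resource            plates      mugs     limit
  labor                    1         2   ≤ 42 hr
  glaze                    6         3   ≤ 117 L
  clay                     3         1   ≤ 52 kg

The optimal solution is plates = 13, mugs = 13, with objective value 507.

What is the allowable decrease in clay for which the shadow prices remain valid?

1

Binding constraints: glaze, clay. The basis is B = [[6,3],[3,1]] with det -3.
Per unit decrease in clay, x* moves by d = (-1, 2).
The basis stays optimal until labor becomes binding; allowable decrease = 1 kg.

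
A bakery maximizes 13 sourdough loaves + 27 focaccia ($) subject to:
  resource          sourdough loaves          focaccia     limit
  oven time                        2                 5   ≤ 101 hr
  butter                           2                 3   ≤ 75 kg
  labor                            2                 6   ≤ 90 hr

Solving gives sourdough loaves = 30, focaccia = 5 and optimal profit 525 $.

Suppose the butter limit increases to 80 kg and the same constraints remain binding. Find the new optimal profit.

545

Binding: butter and labor. Non-binding: oven time (16 unused).
Slack constraints have shadow price 0 (complementary slackness).
Dual feasibility on the basic columns requires 2·y_butter + 2·y_labor = 13, 3·y_butter + 6·y_labor = 27.
→ y_butter = 4 and y_labor = 2.5.
Δz = y_butter·Δb = 4 × (5) = 20, so new z* = 525 + 20 = 545.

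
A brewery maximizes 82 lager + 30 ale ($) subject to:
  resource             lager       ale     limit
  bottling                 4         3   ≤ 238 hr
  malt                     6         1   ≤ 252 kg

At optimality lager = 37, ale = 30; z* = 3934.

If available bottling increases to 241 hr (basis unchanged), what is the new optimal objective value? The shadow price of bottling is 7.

Δb = 3, so new z* = 3934 + (7)·(3) = 3934 + 21 = 3955.

3955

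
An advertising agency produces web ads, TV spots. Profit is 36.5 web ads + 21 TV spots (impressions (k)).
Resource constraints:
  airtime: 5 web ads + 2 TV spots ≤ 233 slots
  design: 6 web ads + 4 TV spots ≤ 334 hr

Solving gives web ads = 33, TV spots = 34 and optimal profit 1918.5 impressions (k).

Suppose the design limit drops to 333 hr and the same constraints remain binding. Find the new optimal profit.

Both airtime and design are binding at x*.
Dual feasibility on the basic columns requires 5·y_airtime + 6·y_design = 36.5, 2·y_airtime + 4·y_design = 21.
Solving: y_airtime = 2.5, y_design = 4.
Δz = y_design·Δb = 4 × (-1) = -4, so new z* = 1918.5 − 4 = 1914.5.

1914.5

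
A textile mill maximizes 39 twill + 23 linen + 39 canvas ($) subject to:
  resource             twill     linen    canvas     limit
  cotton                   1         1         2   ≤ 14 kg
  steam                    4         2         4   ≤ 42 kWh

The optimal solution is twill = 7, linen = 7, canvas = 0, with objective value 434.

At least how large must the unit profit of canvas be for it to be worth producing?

Both cotton and steam are binding at x*.
From A_Bᵀ y = c: 1·y_cotton + 4·y_steam = 39; 1·y_cotton + 2·y_steam = 23.
Solving: y_cotton = 7, y_steam = 8.
canvas enters the basis when its profit ≥ yᵀa₃ = 7·2 + 8·4 = 46.

46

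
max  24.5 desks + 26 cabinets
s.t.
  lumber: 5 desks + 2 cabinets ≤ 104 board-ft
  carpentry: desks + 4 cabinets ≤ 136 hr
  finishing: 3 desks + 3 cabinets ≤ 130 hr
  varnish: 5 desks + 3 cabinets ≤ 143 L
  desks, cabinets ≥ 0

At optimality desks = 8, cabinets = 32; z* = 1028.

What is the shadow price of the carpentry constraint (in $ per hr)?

Check each constraint at x*: lumber 104/104 (tight); carpentry 136/136 (tight); finishing 120/130 (slack 10); varnish 136/143 (slack 7).
Since finishing, varnish are not tight, their duals are 0.
The binding rows give the dual system: 5·y_lumber + 1·y_carpentry = 24.5 and 2·y_lumber + 4·y_carpentry = 26.
Solving: y_lumber = 4, y_carpentry = 4.5.
Shadow price of carpentry = 4.5.

4.5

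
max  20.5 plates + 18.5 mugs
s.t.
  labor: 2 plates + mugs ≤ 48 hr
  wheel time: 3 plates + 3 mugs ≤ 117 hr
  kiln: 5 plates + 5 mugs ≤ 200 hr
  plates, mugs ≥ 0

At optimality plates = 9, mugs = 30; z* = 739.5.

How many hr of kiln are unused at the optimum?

5

kiln used = 5·9 + 5·30 = 195; slack = 200 − 195 = 5.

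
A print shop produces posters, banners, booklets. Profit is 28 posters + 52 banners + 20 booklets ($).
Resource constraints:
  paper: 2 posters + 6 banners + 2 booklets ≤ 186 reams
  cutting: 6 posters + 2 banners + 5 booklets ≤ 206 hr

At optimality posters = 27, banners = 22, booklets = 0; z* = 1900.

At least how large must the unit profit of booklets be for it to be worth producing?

26

At the optimum: paper uses 186 of 186 (binding); cutting uses 206 of 206 (binding).
Dual feasibility on the basic columns requires 2·y_paper + 6·y_cutting = 28, 6·y_paper + 2·y_cutting = 52.
This yields shadow prices y_paper = 8, y_cutting = 2.
booklets enters the basis when its profit ≥ yᵀa₃ = 8·2 + 2·5 = 26.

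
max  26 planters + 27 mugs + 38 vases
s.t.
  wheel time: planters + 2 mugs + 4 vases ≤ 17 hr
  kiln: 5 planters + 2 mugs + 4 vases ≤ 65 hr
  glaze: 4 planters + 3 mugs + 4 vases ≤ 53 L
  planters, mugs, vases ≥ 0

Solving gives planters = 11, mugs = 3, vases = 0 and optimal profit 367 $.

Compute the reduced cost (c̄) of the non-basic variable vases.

-6

Check each constraint at x*: wheel time 17/17 (tight); kiln 61/65 (slack 4); glaze 53/53 (tight).
By complementary slackness, y = 0 for the non-binding constraint.
The binding rows give the dual system: 1·y_wheel time + 4·y_glaze = 26 and 2·y_wheel time + 3·y_glaze = 27.
→ y_wheel time = 6 and y_glaze = 5.
Reduced cost of vases: c₃ − yᵀa₃ = 38 − (6·4 + 5·4) = 38 − 44 = -6.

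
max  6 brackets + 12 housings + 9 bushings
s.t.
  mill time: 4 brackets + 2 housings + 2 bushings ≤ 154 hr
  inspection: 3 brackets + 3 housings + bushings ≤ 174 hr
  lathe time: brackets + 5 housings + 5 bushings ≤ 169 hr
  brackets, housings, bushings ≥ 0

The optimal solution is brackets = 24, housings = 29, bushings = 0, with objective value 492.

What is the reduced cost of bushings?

-3

At the optimum: mill time uses 154 of 154 (binding); inspection uses 159 of 174 (slack = 15); lathe time uses 169 of 169 (binding).
Since inspection is not tight, its dual is 0.
From A_Bᵀ y = c: 4·y_mill time + 1·y_lathe time = 6; 2·y_mill time + 5·y_lathe time = 12.
→ y_mill time = 1 and y_lathe time = 2.
Reduced cost of bushings: c₃ − yᵀa₃ = 9 − (1·2 + 2·5) = 9 − 12 = -3.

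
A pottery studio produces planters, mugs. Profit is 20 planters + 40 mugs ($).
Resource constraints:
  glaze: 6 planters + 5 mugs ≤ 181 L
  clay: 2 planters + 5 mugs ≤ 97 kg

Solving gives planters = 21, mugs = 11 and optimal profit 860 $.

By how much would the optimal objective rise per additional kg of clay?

7

Both glaze and clay are binding at x*.
From A_Bᵀ y = c: 6·y_glaze + 2·y_clay = 20; 5·y_glaze + 5·y_clay = 40.
→ y_glaze = 1 and y_clay = 7.
Shadow price of clay = 7.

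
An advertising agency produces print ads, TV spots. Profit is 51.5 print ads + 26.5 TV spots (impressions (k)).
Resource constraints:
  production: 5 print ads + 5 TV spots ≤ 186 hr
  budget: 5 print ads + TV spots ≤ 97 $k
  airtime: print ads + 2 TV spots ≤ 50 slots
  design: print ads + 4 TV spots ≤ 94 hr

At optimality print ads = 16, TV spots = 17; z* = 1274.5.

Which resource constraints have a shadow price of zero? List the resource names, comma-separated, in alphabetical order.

production: 165/186 (slack 21)
budget: 97/97 (binding)
airtime: 50/50 (binding)
design: 84/94 (slack 10)
By complementary slackness, a constraint with positive slack has shadow price 0 → design, production.

design, production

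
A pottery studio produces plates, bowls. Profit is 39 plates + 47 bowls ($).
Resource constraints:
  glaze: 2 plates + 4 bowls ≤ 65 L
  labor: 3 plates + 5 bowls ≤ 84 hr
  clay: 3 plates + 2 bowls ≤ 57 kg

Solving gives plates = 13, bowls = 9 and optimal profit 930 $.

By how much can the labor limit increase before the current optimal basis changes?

3.375

Binding constraints: labor, clay. The basis is B = [[3,5],[3,2]] with det -9.
Per unit increase in labor, x* moves by d = (-0.2222, 0.3333).
The basis stays optimal until glaze becomes binding; allowable increase = 3.375 hr.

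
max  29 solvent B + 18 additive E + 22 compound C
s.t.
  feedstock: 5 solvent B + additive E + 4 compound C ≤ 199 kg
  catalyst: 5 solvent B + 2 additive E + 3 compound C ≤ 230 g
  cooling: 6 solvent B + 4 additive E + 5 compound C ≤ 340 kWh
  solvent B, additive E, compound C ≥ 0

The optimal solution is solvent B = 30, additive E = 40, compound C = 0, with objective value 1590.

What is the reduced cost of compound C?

Check each constraint at x*: feedstock 190/199 (slack 9); catalyst 230/230 (tight); cooling 340/340 (tight).
By complementary slackness, y = 0 for the non-binding constraint.
Dual feasibility on the basic columns requires 5·y_catalyst + 6·y_cooling = 29, 2·y_catalyst + 4·y_cooling = 18.
This yields shadow prices y_catalyst = 1, y_cooling = 4.
Reduced cost of compound C: c₃ − yᵀa₃ = 22 − (1·3 + 4·5) = 22 − 23 = -1.

-1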